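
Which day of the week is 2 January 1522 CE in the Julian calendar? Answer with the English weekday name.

Thursday

This is JDN 2276970 (12 January 1522 Gregorian).
2276970 ≡ 3 (mod 7); counting from Monday = 0 gives Thursday.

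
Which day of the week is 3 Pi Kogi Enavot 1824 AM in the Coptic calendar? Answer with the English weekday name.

Equivalently 9 September 2108 Gregorian, JDN 2491243.
2491243 ≡ 6 (mod 7); counting from Monday = 0 gives Sunday.

Sunday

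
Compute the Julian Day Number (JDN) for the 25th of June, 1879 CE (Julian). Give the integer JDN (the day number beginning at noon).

Equivalently 7 July 1879 (Gregorian).
JDN 2299161 is 15 October 1582 CE (Gregorian); the target day is +108377 days from there, so JDN = 2407538.

2407538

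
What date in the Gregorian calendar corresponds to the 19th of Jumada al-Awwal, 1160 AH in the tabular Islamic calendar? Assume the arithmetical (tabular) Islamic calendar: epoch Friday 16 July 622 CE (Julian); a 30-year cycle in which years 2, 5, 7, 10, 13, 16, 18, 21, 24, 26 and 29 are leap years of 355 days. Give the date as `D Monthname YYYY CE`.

29 May 1747 CE

Julian Day Number of the source date = 2359287.
Converting JDN 2359287 to the Gregorian calendar gives 29 May 1747 CE.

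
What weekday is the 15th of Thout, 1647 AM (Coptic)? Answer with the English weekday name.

Thursday

Equivalently 25 September 1930 Gregorian, JDN 2426245.
2426245 ≡ 3 (mod 7); counting from Monday = 0 gives Thursday.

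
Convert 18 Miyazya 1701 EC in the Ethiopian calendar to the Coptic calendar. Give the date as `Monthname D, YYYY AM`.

The source date corresponds to 24 April 1709 in the Gregorian calendar (JDN 2345373).
That day falls on 18 Parmouti 1425 AM in the Coptic calendar.

Parmouti 18, 1425 AM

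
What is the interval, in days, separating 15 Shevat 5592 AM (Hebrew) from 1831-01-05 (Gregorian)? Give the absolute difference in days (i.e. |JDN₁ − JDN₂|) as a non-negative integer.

First date → JDN 2390200; second date → JDN 2389823.
The interval is |2390200 − 2389823| = 377 days.

377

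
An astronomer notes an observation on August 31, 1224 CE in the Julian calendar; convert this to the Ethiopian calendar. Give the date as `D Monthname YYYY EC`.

The source date corresponds to 7 September 1224 in the proleptic Gregorian calendar (JDN 2168367).
That day falls on 3 Meskerem 1217 EC in the Ethiopian calendar.

3 Meskerem 1217 EC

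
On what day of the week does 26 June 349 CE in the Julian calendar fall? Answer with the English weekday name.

In the proleptic Gregorian calendar this is 27 June 349 (JDN 1848707).
Since JDN mod 7 = 0 (0 = Monday), the day is Monday.

Monday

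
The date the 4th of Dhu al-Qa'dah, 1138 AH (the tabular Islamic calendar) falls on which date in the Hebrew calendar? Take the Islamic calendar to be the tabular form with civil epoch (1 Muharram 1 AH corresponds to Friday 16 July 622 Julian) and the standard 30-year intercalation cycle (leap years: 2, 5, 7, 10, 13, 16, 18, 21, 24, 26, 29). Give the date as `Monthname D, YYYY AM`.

Tammuz 5, 5486 AM

Julian Day Number of the source date = 2351653.
Converting JDN 2351653 to the Hebrew calendar gives 5 Tammuz 5486 AM.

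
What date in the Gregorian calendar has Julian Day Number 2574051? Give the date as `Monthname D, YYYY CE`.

Counting from JDN 2299161 = 15 Oct 1582 gives an offset of 274890 days.

May 31, 2335 CE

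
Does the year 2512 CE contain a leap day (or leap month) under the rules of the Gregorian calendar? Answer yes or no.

2512 is divisible by 4 and not by 100, so it is a leap year.

yes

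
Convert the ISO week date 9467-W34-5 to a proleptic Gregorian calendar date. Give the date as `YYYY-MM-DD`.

ISO week 1 of 9467 is the week containing the first Thursday of 9467.
Week 34, day 5 (Friday) lands on 9467-08-23.

9467-08-23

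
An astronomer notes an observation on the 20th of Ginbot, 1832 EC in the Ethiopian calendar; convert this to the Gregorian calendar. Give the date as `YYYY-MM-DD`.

1840-05-27

Both dates share Julian Day Number 2393253; in the Gregorian calendar that is 27 May 1840 CE.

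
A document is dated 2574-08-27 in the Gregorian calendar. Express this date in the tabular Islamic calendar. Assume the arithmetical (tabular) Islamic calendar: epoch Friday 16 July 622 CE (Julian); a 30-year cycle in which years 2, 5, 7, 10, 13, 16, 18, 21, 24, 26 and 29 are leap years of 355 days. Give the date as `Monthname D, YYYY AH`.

Both dates share Julian Day Number 2661433; in the tabular Islamic calendar that is 8 Muharram 2013 AH.

Muharram 8, 2013 AH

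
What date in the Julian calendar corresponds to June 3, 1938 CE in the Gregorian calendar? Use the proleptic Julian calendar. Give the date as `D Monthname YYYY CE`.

The Julian–Gregorian offset here is 13 days (Julian trailing).
3 June 1938 Gregorian − 13 days → 21 May 1938 Julian.

21 May 1938 CE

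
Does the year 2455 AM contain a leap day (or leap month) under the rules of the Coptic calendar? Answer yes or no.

yes

2455 mod 4 = 3; in the Coptic calendar a year is leap when year mod 4 = 3, so it is a leap year.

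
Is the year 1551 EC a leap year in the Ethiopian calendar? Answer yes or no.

1551 mod 4 = 3; in the Ethiopian calendar a year is leap when year mod 4 = 3, so it is a leap year.

yes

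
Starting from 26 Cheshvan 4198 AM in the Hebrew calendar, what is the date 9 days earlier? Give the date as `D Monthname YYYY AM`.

JDN of 26 Cheshvan 4198 AM = 1880986.
1880986 − 9 = 1880977.
JDN 1880977 in the Hebrew calendar is 17 Cheshvan 4198 AM.

17 Cheshvan 4198 AM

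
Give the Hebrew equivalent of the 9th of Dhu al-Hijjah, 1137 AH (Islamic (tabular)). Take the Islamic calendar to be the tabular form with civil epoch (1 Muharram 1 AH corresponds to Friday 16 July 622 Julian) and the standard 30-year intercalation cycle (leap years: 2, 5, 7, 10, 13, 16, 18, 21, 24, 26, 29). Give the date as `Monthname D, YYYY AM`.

Elul 10, 5485 AM

Both dates share Julian Day Number 2351334; in the Hebrew calendar that is 10 Elul 5485 AM.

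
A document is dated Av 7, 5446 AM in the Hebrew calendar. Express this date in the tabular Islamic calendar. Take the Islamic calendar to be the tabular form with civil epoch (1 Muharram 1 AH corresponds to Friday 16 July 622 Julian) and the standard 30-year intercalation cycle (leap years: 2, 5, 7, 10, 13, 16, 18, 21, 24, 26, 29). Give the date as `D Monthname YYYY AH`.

Both dates share Julian Day Number 2337068; in the tabular Islamic calendar that is 7 Ramadan 1097 AH.

7 Ramadan 1097 AH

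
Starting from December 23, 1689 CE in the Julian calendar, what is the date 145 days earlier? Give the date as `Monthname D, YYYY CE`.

July 31, 1689 CE

The starting date is JDN 2338322; 2338322 − 145 = 2338177.
JDN 2338177 corresponds to July 31, 1689 CE.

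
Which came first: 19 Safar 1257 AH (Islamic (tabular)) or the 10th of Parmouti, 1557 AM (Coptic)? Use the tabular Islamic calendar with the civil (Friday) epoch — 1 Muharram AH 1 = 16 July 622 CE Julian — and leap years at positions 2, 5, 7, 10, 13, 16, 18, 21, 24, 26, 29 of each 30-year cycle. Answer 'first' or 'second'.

first

First date → JDN 2393573; second date → JDN 2393578.
JDN 2393573 < JDN 2393578, so the first date is earlier.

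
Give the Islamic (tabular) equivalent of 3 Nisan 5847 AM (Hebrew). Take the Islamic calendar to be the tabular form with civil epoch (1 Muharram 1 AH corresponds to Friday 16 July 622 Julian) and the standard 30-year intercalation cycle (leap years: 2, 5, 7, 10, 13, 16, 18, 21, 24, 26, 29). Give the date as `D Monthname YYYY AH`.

2 Ramadan 1510 AH

The source date corresponds to 5 April 2087 in the Gregorian calendar (JDN 2483416).
That day falls on 2 Ramadan 1510 AH in the tabular Islamic calendar.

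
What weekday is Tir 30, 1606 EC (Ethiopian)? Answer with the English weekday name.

In the Gregorian calendar this is 4 February 1614 (JDN 2310596).
2310596 ≡ 1 (mod 7); counting from Monday = 0 gives Tuesday.

Tuesday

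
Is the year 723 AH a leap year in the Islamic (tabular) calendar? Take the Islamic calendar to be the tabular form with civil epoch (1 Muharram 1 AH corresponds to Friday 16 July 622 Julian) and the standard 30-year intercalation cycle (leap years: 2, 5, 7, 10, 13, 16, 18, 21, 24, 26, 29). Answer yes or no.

no

Year 723 AH is year 3 of its 30-year cycle; leap positions are 2, 5, 7, 10, 13, 16, 18, 21, 24, 26, 29, so it is a common year (354 days).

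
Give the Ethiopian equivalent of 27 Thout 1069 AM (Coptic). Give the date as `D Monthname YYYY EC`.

27 Meskerem 1345 EC

Julian Day Number of the source date = 2215143.
Converting JDN 2215143 to the Ethiopian calendar gives 27 Meskerem 1345 EC.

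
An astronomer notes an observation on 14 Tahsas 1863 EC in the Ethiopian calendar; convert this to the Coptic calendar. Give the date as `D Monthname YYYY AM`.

14 Koiak 1587 AM

The source date corresponds to 22 December 1870 in the Gregorian calendar (JDN 2404419).
That day falls on 14 Koiak 1587 AM in the Coptic calendar.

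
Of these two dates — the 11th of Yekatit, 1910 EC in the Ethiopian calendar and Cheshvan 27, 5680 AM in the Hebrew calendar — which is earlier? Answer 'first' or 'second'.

first

The two dates have Julian Day Numbers 2421643 and 2422283 respectively.
Since 2421643 < 2422283, the first date comes first.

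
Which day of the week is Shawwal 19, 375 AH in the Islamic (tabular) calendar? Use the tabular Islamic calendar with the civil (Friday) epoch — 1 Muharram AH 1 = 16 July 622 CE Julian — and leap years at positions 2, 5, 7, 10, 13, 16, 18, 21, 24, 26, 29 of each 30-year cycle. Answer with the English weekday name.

Equivalently 9 March 986 Gregorian, JDN 2081257.
JDN 2081257 mod 7 = 3, and JDN 0 was a Monday, so this is a Thursday.

Thursday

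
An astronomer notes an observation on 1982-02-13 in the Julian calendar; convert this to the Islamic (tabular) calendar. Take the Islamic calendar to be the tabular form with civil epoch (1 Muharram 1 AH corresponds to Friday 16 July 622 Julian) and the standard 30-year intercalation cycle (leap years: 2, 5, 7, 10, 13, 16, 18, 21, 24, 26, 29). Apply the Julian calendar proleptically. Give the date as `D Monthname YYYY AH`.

2 Jumada al-Awwal 1402 AH

Julian Day Number of the source date = 2445027.
Converting JDN 2445027 to the tabular Islamic calendar gives 2 Jumada al-Awwal 1402 AH.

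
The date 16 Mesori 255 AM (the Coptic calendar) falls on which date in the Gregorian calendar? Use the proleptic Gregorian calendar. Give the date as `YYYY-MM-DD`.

Julian Day Number of the source date = 1918148.
Converting JDN 1918148 to the Gregorian calendar gives 11 August 539 CE.

0539-08-11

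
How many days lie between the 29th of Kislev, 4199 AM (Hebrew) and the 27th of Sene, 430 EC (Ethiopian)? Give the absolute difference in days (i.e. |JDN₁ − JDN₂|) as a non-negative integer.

164

JDN of the first date = 1881373.
JDN of the second date = 1881209.
|1881209 − 1881373| = 164.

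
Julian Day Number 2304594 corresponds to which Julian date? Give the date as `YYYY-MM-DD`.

1597-08-20

JDN 2304594 is 30 August 1597 in the Gregorian calendar.
In the Julian calendar that day is 1597-08-20.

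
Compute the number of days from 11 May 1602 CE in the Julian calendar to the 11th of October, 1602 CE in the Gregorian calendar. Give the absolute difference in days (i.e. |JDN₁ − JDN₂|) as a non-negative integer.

143

JDN of the first date = 2306319.
JDN of the second date = 2306462.
|2306462 − 2306319| = 143.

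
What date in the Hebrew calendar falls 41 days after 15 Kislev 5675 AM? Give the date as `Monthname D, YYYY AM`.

Tevet 27, 5675 AM

The starting date is JDN 2420470; 2420470 + 41 = 2420511.
JDN 2420511 corresponds to Tevet 27, 5675 AM.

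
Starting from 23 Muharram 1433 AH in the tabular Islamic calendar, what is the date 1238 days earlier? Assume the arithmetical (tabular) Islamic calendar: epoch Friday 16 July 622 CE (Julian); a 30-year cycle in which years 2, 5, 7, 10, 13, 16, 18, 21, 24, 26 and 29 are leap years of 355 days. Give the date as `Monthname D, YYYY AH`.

Rajab 25, 1429 AH

JDN of 23 Muharram 1433 AH = 2455915.
2455915 − 1238 = 2454677.
JDN 2454677 in the tabular Islamic calendar is Rajab 25, 1429 AH.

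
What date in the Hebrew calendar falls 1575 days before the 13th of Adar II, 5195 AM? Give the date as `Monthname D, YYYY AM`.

JDN of the 13th of Adar II, 5195 AM = 2245264.
2245264 − 1575 = 2243689.
JDN 2243689 in the Hebrew calendar is Kislev 4, 5191 AM.

Kislev 4, 5191 AM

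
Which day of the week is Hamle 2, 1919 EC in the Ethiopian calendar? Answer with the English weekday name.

Equivalently 9 July 1927 Gregorian, JDN 2425071.
2425071 ≡ 5 (mod 7); counting from Monday = 0 gives Saturday.

Saturday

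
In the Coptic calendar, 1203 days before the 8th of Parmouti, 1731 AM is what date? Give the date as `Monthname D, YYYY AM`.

Koiak 20, 1728 AM

JDN of the 8th of Parmouti, 1731 AM = 2457129.
2457129 − 1203 = 2455926.
JDN 2455926 in the Coptic calendar is Koiak 20, 1728 AM.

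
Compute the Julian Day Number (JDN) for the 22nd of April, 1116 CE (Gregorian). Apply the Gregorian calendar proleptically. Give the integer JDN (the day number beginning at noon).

JDN 2299161 is 15 October 1582 CE (Gregorian); the target day is −170379 days from there, so JDN = 2128782.

2128782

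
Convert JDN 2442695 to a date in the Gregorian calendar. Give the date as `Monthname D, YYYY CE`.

October 9, 1975 CE

Counting from JDN 2299161 = 15 Oct 1582 gives an offset of 143534 days.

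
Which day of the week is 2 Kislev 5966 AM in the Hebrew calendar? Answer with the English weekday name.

Equivalently 15 November 2205 Gregorian, JDN 2526738.
Since JDN mod 7 = 4 (0 = Monday), the day is Friday.

Friday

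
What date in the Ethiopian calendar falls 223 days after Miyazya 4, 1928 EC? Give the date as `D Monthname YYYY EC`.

12 Hidar 1929 EC

JDN of Miyazya 4, 1928 EC = 2428271.
2428271 + 223 = 2428494.
JDN 2428494 in the Ethiopian calendar is 12 Hidar 1929 EC.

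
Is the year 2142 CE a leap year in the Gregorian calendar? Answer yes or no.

2142 is not divisible by 4, so it is a common year.

no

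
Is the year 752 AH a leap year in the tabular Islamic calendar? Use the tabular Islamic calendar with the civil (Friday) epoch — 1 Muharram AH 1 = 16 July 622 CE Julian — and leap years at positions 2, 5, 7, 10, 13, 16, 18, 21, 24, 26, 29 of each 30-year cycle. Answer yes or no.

Year 752 AH is year 2 of its 30-year cycle; leap positions are 2, 5, 7, 10, 13, 16, 18, 21, 24, 26, 29, so it is a leap year (355 days).

yes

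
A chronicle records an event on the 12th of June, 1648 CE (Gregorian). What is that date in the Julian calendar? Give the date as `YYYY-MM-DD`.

1648-06-02

The Julian–Gregorian offset here is 10 days (Julian trailing).
12 June 1648 Gregorian − 10 days → 2 June 1648 Julian.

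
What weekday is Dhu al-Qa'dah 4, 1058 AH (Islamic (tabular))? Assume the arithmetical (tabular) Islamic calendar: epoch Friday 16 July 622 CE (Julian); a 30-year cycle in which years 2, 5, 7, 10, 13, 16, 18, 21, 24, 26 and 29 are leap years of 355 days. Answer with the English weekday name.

Friday

Equivalently 20 November 1648 Gregorian, JDN 2323304.
2323304 ≡ 4 (mod 7); counting from Monday = 0 gives Friday.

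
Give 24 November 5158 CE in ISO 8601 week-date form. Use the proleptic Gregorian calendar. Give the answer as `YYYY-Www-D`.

The weekday is Monday (ISO weekday 1).
That Monday belongs to ISO week 48 of ISO year 5158.

5158-W48-1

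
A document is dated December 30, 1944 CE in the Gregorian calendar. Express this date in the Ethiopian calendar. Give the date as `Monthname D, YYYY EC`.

Tahsas 21, 1937 EC

Julian Day Number of the source date = 2431455.
Converting JDN 2431455 to the Ethiopian calendar gives 21 Tahsas 1937 EC.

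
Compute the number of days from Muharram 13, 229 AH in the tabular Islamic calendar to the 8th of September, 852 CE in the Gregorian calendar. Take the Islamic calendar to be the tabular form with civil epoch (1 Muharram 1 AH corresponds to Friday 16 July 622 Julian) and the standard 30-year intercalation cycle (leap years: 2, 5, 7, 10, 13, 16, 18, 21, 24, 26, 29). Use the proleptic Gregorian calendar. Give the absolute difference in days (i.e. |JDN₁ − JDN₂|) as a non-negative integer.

First date → JDN 2029248; second date → JDN 2032498.
The interval is |2029248 − 2032498| = 3250 days.

3250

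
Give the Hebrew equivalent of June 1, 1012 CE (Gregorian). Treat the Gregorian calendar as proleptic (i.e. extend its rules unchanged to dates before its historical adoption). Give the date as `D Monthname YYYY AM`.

2 Sivan 4772 AM

Both dates share Julian Day Number 2090837; in the Hebrew calendar that is 2 Sivan 4772 AM.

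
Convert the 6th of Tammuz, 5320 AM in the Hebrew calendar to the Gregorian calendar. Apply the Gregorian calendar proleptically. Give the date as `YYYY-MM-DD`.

1560-07-10

Julian Day Number of the source date = 2291029.
Converting JDN 2291029 to the Gregorian calendar gives 10 July 1560 CE.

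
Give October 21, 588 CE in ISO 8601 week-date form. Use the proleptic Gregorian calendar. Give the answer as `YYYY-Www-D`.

0588-W43-2

The weekday is Tuesday (ISO weekday 2).
That Tuesday belongs to ISO week 43 of ISO year 588.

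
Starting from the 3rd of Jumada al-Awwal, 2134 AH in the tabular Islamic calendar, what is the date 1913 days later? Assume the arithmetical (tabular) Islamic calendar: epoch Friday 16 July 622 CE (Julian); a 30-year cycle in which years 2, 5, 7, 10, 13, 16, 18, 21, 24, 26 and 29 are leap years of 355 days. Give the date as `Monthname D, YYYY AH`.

Ramadan 26, 2139 AH

JDN of the 3rd of Jumada al-Awwal, 2134 AH = 2704424.
2704424 + 1913 = 2706337.
JDN 2706337 in the tabular Islamic calendar is Ramadan 26, 2139 AH.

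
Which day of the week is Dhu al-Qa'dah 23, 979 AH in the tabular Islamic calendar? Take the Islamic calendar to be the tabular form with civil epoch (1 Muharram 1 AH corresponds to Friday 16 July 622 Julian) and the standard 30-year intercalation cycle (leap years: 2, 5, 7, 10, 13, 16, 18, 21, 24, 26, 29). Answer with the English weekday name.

In the proleptic Gregorian calendar this is 17 April 1572 (JDN 2295328).
JDN 2295328 mod 7 = 0, and JDN 0 was a Monday, so this is a Monday.

Monday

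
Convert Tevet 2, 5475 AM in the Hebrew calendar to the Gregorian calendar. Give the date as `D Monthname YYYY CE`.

Julian Day Number of the source date = 2347427.
Converting JDN 2347427 to the Gregorian calendar gives 8 December 1714 CE.

8 December 1714 CE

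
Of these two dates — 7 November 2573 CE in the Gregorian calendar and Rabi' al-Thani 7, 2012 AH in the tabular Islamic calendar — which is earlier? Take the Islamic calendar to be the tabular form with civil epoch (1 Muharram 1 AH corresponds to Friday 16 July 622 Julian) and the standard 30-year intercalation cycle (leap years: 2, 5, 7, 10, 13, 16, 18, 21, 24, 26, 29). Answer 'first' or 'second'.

First date → JDN 2661140; second date → JDN 2661166.
JDN 2661140 < JDN 2661166, so the first date is earlier.

first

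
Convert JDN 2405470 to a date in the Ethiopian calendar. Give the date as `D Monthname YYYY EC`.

29 Tikimt 1866 EC

The Gregorian equivalent of JDN 2405470 is 7 November 1873.
In the Ethiopian calendar that day is 29 Tikimt 1866 EC.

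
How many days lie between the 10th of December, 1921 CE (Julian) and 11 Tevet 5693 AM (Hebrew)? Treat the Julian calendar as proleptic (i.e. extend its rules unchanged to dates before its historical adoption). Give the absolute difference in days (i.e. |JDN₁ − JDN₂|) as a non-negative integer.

4035

First date → JDN 2423047; second date → JDN 2427082.
The interval is |2423047 − 2427082| = 4035 days.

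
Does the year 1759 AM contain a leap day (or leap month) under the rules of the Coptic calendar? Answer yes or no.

1759 mod 4 = 3; in the Coptic calendar a year is leap when year mod 4 = 3, so it is a leap year.

yes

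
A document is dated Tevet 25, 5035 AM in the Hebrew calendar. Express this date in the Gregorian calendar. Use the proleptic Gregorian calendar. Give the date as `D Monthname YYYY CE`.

Both dates share Julian Day Number 2186746; in the Gregorian calendar that is 2 January 1275 CE.

2 January 1275 CE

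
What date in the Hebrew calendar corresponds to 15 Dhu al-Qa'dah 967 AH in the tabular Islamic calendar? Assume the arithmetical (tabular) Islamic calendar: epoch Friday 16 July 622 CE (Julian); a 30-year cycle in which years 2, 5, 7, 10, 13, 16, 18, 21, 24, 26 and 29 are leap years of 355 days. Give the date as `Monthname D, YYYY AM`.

Av 15, 5320 AM

The source date corresponds to 17 August 1560 in the proleptic Gregorian calendar (JDN 2291067).
That day falls on 15 Av 5320 AM in the Hebrew calendar.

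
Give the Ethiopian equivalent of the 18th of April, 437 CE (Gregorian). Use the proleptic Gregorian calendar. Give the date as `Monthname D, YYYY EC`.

Miyazya 22, 429 EC

Both dates share Julian Day Number 1880779; in the Ethiopian calendar that is 22 Miyazya 429 EC.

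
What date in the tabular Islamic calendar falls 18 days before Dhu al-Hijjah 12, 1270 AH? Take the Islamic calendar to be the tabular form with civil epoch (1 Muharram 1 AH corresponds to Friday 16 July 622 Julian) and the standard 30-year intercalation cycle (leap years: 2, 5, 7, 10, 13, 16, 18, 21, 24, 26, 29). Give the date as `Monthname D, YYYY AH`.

The starting date is JDN 2398467; 2398467 − 18 = 2398449.
JDN 2398449 corresponds to Dhu al-Qa'dah 24, 1270 AH.

Dhu al-Qa'dah 24, 1270 AH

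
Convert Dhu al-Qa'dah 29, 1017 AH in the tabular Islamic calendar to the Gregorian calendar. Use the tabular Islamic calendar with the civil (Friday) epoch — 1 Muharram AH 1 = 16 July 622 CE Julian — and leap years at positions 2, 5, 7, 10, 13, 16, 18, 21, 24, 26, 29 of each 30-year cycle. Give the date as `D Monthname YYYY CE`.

Both dates share Julian Day Number 2308800; in the Gregorian calendar that is 6 March 1609 CE.

6 March 1609 CE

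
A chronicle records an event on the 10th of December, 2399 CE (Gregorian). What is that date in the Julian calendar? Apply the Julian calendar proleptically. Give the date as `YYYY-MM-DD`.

At this point the Julian calendar is 16 days behind the Gregorian.
10 December 2399 Gregorian − 16 days → 24 November 2399 Julian.

2399-11-24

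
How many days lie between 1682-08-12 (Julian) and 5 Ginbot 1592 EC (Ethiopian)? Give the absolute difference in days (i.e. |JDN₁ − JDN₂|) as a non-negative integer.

First date → JDN 2335632; second date → JDN 2305578.
The interval is |2335632 − 2305578| = 30054 days.

30054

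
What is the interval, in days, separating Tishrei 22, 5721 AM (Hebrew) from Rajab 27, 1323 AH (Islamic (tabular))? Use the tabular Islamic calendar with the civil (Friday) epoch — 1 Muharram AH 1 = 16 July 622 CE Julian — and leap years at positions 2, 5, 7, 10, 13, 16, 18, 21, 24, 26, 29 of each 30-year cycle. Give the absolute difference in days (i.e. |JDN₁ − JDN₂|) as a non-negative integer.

20105

First date → JDN 2437221; second date → JDN 2417116.
The interval is |2437221 − 2417116| = 20105 days.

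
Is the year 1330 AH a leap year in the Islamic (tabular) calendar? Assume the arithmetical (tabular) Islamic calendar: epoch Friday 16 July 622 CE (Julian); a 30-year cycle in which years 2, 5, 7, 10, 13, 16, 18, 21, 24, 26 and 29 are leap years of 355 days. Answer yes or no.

yes

Year 1330 AH is year 10 of its 30-year cycle; leap positions are 2, 5, 7, 10, 13, 16, 18, 21, 24, 26, 29, so it is a leap year (355 days).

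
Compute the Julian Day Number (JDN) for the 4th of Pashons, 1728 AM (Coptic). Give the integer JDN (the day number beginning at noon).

Equivalently 12 May 2012 (Gregorian).
JDN 2400001 is 17 November 1858 CE (Gregorian), MJD 0; the target day is +56059 days from there, so JDN = 2456060.

2456060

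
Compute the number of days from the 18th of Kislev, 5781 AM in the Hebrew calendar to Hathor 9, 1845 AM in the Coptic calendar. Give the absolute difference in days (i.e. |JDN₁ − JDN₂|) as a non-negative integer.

First date → JDN 2459188; second date → JDN 2498619.
The interval is |2459188 − 2498619| = 39431 days.

39431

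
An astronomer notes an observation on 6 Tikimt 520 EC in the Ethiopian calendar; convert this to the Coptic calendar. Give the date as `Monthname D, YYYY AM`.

The source date corresponds to 6 October 527 in the proleptic Gregorian calendar (JDN 1913821).
That day falls on 6 Paopi 244 AM in the Coptic calendar.

Paopi 6, 244 AM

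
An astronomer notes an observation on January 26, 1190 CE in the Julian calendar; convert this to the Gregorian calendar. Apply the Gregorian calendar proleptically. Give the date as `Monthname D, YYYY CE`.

February 2, 1190 CE

The Julian–Gregorian offset here is 7 days (Julian trailing).
26 January 1190 Julian + 7 days → 2 February 1190 Gregorian.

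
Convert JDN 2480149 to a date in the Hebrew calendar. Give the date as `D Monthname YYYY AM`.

12 Iyar 5838 AM

JDN 2480149 is 25 April 2078 in the Gregorian calendar.
In the Hebrew calendar that day is 12 Iyar 5838 AM.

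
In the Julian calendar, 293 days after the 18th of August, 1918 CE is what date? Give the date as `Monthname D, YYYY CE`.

June 7, 1919 CE

The starting date is JDN 2421837; 2421837 + 293 = 2422130.
JDN 2422130 corresponds to June 7, 1919 CE.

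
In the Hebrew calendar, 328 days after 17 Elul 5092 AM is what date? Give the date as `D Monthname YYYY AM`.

JDN of 17 Elul 5092 AM = 2207822.
2207822 + 328 = 2208150.
JDN 2208150 in the Hebrew calendar is 20 Av 5093 AM.

20 Av 5093 AM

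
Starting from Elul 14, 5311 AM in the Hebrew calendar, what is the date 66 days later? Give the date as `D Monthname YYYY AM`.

The starting date is JDN 2287788; 2287788 + 66 = 2287854.
JDN 2287854 corresponds to 21 Cheshvan 5312 AM.

21 Cheshvan 5312 AM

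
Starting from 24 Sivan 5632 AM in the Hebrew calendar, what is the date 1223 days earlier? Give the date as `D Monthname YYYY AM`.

The starting date is JDN 2404975; 2404975 − 1223 = 2403752.
JDN 2403752 corresponds to 12 Adar 5629 AM.

12 Adar 5629 AM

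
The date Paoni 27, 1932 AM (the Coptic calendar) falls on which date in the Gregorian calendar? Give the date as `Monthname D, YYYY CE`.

July 6, 2216 CE

Julian Day Number of the source date = 2530624.
Converting JDN 2530624 to the Gregorian calendar gives 6 July 2216 CE.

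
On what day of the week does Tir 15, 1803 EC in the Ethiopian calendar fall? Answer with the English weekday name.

Tuesday

In the Gregorian calendar this is 22 January 1811 (JDN 2382535).
JDN 2382535 mod 7 = 1, and JDN 0 was a Monday, so this is a Tuesday.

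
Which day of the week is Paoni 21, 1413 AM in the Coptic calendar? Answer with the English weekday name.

Tuesday

In the Gregorian calendar this is 25 June 1697 (JDN 2341053).
2341053 ≡ 1 (mod 7); counting from Monday = 0 gives Tuesday.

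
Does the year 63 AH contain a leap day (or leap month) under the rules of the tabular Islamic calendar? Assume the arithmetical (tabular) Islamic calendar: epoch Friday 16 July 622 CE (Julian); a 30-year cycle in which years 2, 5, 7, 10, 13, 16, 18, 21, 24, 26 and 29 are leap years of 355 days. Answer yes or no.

no

Year 63 AH is year 3 of its 30-year cycle; leap positions are 2, 5, 7, 10, 13, 16, 18, 21, 24, 26, 29, so it is a common year (354 days).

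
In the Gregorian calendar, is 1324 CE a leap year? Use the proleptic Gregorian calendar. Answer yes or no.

1324 is divisible by 4 and not by 100, so it is a leap year.

yes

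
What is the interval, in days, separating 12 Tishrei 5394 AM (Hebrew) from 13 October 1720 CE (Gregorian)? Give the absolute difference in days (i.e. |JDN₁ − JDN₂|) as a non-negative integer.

JDN of the first date = 2317760.
JDN of the second date = 2349563.
|2349563 − 2317760| = 31803.

31803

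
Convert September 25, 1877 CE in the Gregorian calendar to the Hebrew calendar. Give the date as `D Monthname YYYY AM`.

18 Tishrei 5638 AM

Both dates share Julian Day Number 2406888; in the Hebrew calendar that is 18 Tishrei 5638 AM.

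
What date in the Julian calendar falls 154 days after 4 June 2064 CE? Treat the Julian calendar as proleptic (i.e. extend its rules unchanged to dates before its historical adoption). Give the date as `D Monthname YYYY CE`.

The starting date is JDN 2475089; 2475089 + 154 = 2475243.
JDN 2475243 corresponds to 5 November 2064 CE.

5 November 2064 CE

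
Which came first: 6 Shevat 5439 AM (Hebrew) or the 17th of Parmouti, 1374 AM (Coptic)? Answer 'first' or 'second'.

second

The two dates have Julian Day Numbers 2334321 and 2326744 respectively.
Since 2326744 < 2334321, the second date comes first.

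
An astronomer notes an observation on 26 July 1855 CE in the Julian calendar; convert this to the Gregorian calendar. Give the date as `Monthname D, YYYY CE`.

August 7, 1855 CE

For dates in this range the Gregorian date is 12 days ahead of the Julian.
26 July 1855 Julian + 12 days → 7 August 1855 Gregorian.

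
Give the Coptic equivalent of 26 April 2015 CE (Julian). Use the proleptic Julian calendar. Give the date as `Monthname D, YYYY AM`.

Both dates share Julian Day Number 2457152; in the Coptic calendar that is 1 Pashons 1731 AM.

Pashons 1, 1731 AM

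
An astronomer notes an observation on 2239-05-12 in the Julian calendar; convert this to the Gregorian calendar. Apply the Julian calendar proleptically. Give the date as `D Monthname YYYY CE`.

27 May 2239 CE

At this point the Julian calendar is 15 days behind the Gregorian.
12 May 2239 Julian + 15 days → 27 May 2239 Gregorian.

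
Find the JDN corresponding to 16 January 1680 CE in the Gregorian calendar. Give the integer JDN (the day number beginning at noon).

JDN 2400001 is 17 November 1858 CE (Gregorian), MJD 0; the target day is −65318 days from there, so JDN = 2334683.

2334683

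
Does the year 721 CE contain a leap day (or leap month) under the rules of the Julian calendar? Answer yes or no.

721 mod 4 = 1, so it is a common year in the Julian calendar.

no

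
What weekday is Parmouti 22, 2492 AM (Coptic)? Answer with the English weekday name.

Thursday

Equivalently 6 May 2776 Gregorian, JDN 2735099.
Since JDN mod 7 = 3 (0 = Monday), the day is Thursday.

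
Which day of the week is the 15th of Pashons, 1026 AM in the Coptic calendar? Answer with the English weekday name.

Sunday

Equivalently 18 May 1310 Gregorian, JDN 2199665.
JDN 2199665 mod 7 = 6, and JDN 0 was a Monday, so this is a Sunday.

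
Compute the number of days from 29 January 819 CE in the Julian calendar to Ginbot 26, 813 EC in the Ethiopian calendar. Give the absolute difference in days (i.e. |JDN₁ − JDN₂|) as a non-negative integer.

843

JDN of the first date = 2020226.
JDN of the second date = 2021069.
|2021069 − 2020226| = 843.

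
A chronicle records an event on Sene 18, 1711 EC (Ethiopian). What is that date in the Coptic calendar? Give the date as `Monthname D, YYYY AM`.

Paoni 18, 1435 AM

Both dates share Julian Day Number 2349085; in the Coptic calendar that is 18 Paoni 1435 AM.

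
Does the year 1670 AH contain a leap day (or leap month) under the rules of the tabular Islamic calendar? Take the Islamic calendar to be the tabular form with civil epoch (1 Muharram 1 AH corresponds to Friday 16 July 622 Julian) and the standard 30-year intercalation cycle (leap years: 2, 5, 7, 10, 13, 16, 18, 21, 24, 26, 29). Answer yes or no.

Year 1670 AH is year 20 of its 30-year cycle; leap positions are 2, 5, 7, 10, 13, 16, 18, 21, 24, 26, 29, so it is a common year (354 days).

no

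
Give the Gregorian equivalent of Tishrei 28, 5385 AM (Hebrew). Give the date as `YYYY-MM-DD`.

Julian Day Number of the source date = 2314498.
Converting JDN 2314498 to the Gregorian calendar gives 11 October 1624 CE.

1624-10-11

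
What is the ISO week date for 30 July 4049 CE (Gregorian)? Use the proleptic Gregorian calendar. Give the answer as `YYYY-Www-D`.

4049-W30-5

The weekday is Friday (ISO weekday 5).
That Friday belongs to ISO week 30 of ISO year 4049.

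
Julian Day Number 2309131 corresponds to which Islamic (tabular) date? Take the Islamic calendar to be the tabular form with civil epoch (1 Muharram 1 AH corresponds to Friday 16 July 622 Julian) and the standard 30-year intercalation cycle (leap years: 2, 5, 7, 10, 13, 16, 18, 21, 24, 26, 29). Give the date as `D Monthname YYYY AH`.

JDN 2309131 is 31 January 1610 in the Gregorian calendar.
In the tabular Islamic calendar that day is 6 Dhu al-Qa'dah 1018 AH.

6 Dhu al-Qa'dah 1018 AH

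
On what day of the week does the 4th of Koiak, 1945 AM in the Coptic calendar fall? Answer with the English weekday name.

Monday

In the Gregorian calendar this is 15 December 2228 (JDN 2535169).
2535169 ≡ 0 (mod 7); counting from Monday = 0 gives Monday.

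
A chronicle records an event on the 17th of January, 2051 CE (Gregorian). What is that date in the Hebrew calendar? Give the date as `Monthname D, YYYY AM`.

Shevat 4, 5811 AM

Julian Day Number of the source date = 2470189.
Converting JDN 2470189 to the Hebrew calendar gives 4 Shevat 5811 AM.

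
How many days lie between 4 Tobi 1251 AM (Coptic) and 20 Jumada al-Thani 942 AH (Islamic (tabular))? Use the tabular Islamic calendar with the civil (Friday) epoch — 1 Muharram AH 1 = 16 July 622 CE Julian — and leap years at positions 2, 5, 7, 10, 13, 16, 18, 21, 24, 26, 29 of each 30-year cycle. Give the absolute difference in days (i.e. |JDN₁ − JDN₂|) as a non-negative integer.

351

JDN of the first date = 2281715.
JDN of the second date = 2282066.
|2282066 − 2281715| = 351.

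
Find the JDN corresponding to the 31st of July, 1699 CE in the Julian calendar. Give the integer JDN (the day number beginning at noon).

In the Gregorian calendar the same day is 10 August 1699.
JDN 2400001 is 17 November 1858 CE (Gregorian), MJD 0; the target day is −58172 days from there, so JDN = 2341829.

2341829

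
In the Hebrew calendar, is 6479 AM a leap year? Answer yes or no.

Hebrew year 6479 is year 19 of its 19-year Metonic cycle; leap years are at positions 3, 6, 8, 11, 14, 17, 19, so it is a leap year (13 months).

yes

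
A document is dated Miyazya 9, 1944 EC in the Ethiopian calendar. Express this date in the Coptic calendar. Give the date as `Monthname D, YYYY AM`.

Parmouti 9, 1668 AM

The source date corresponds to 17 April 1952 in the Gregorian calendar (JDN 2434120).
That day falls on 9 Parmouti 1668 AM in the Coptic calendar.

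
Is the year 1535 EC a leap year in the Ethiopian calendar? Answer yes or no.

yes

1535 mod 4 = 3; in the Ethiopian calendar a year is leap when year mod 4 = 3, so it is a leap year.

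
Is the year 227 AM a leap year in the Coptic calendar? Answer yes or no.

227 mod 4 = 3; in the Coptic calendar a year is leap when year mod 4 = 3, so it is a leap year.

yes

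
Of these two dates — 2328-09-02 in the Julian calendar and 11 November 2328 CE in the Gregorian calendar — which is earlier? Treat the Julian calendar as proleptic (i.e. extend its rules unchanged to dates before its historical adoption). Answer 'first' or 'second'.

The two dates have Julian Day Numbers 2571605 and 2571659 respectively.
Since 2571605 < 2571659, the first date comes first.

first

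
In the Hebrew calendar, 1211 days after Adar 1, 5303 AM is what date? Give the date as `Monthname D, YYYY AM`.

Counting 1211 days forward from JDN 2284674 reaches JDN 2285885, which is Sivan 30, 5306 AM.

Sivan 30, 5306 AM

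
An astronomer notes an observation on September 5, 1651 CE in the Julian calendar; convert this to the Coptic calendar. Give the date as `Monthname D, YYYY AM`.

Thout 7, 1368 AM

Both dates share Julian Day Number 2324333; in the Coptic calendar that is 7 Thout 1368 AM.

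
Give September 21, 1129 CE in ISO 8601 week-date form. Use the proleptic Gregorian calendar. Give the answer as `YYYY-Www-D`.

1129-W38-6

The weekday is Saturday (ISO weekday 6).
That Saturday belongs to ISO week 38 of ISO year 1129.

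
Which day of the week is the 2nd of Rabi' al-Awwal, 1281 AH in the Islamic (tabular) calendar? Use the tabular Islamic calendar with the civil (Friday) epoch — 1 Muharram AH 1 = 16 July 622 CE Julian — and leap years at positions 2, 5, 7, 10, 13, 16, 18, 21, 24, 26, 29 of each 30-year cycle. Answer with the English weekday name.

Friday

In the Gregorian calendar this is 5 August 1864 (JDN 2402089).
2402089 ≡ 4 (mod 7); counting from Monday = 0 gives Friday.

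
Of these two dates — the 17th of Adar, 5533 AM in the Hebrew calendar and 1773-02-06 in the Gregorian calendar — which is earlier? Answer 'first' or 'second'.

First date → JDN 2368706; second date → JDN 2368672.
JDN 2368672 < JDN 2368706, so the second date is earlier.

second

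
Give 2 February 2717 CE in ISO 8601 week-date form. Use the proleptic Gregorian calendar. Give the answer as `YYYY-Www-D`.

The weekday is Friday (ISO weekday 5).
That Friday belongs to ISO week 5 of ISO year 2717.

2717-W05-5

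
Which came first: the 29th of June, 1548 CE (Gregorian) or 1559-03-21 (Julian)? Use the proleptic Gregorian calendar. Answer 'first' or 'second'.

First date → JDN 2286635; second date → JDN 2290562.
JDN 2286635 < JDN 2290562, so the first date is earlier.

first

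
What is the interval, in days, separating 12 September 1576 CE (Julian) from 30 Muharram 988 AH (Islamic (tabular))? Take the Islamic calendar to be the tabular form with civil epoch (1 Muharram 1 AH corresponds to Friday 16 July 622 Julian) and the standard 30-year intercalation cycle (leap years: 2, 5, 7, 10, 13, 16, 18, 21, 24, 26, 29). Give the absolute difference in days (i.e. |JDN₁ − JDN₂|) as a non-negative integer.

First date → JDN 2296947; second date → JDN 2298229.
The interval is |2296947 − 2298229| = 1282 days.

1282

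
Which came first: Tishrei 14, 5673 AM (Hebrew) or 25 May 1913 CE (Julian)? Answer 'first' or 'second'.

first

First date → JDN 2419671; second date → JDN 2419926.
JDN 2419671 < JDN 2419926, so the first date is earlier.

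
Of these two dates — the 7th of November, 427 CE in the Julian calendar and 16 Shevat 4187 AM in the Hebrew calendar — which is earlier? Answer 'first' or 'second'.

second

First date → JDN 1877330; second date → JDN 1877049.
JDN 1877049 < JDN 1877330, so the second date is earlier.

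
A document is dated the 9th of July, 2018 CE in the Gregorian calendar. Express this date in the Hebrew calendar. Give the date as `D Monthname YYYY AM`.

Julian Day Number of the source date = 2458309.
Converting JDN 2458309 to the Hebrew calendar gives 26 Tammuz 5778 AM.

26 Tammuz 5778 AM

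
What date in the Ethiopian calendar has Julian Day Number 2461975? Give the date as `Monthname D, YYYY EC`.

JDN 2461975 is 22 July 2028 in the Gregorian calendar.
In the Ethiopian calendar that day is Hamle 15, 2020 EC.

Hamle 15, 2020 EC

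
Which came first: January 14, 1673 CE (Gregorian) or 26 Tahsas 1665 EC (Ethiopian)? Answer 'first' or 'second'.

second

Converting both to JDN: 2332125 vs 2332112; the smaller is the second.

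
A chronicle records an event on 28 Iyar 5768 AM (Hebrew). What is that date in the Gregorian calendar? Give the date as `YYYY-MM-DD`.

Julian Day Number of the source date = 2454620.
Converting JDN 2454620 to the Gregorian calendar gives 2 June 2008 CE.

2008-06-02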